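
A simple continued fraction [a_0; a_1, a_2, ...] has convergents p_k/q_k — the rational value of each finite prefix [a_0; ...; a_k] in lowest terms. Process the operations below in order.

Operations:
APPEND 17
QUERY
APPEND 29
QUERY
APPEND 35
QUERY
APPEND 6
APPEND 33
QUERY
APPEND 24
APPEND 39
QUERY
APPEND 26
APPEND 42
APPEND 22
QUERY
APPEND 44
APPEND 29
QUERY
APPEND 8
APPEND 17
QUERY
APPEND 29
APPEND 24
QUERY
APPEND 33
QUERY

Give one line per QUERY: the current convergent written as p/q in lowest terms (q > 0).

APPEND 17: p_0 = 17·1 + 0 = 17, q_0 = 17·0 + 1 = 1 → 17/1
APPEND 29: p_1 = 29·17 + 1 = 494, q_1 = 29·1 + 0 = 29 → 494/29
APPEND 35: p_2 = 35·494 + 17 = 17307, q_2 = 35·29 + 1 = 1016 → 17307/1016
APPEND 6: p_3 = 6·17307 + 494 = 104336, q_3 = 6·1016 + 29 = 6125 → 104336/6125
APPEND 33: p_4 = 33·104336 + 17307 = 3460395, q_4 = 33·6125 + 1016 = 203141 → 3460395/203141
APPEND 24: p_5 = 24·3460395 + 104336 = 83153816, q_5 = 24·203141 + 6125 = 4881509 → 83153816/4881509
APPEND 39: p_6 = 39·83153816 + 3460395 = 3246459219, q_6 = 39·4881509 + 203141 = 190581992 → 3246459219/190581992
APPEND 26: p_7 = 26·3246459219 + 83153816 = 84491093510, q_7 = 26·190581992 + 4881509 = 4960013301 → 84491093510/4960013301
APPEND 42: p_8 = 42·84491093510 + 3246459219 = 3551872386639, q_8 = 42·4960013301 + 190581992 = 208511140634 → 3551872386639/208511140634
APPEND 22: p_9 = 22·3551872386639 + 84491093510 = 78225683599568, q_9 = 22·208511140634 + 4960013301 = 4592205107249 → 78225683599568/4592205107249
APPEND 44: p_10 = 44·78225683599568 + 3551872386639 = 3445481950767631, q_10 = 44·4592205107249 + 208511140634 = 202265535859590 → 3445481950767631/202265535859590
APPEND 29: p_11 = 29·3445481950767631 + 78225683599568 = 99997202255860867, q_11 = 29·202265535859590 + 4592205107249 = 5870292745035359 → 99997202255860867/5870292745035359
APPEND 8: p_12 = 8·99997202255860867 + 3445481950767631 = 803423099997654567, q_12 = 8·5870292745035359 + 202265535859590 = 47164607496142462 → 803423099997654567/47164607496142462
APPEND 17: p_13 = 17·803423099997654567 + 99997202255860867 = 13758189902215988506, q_13 = 17·47164607496142462 + 5870292745035359 = 807668620179457213 → 13758189902215988506/807668620179457213
APPEND 29: p_14 = 29·13758189902215988506 + 803423099997654567 = 399790930264261321241, q_14 = 29·807668620179457213 + 47164607496142462 = 23469554592700401639 → 399790930264261321241/23469554592700401639
APPEND 24: p_15 = 24·399790930264261321241 + 13758189902215988506 = 9608740516244487698290, q_15 = 24·23469554592700401639 + 807668620179457213 = 564076978844989096549 → 9608740516244487698290/564076978844989096549
APPEND 33: p_16 = 33·9608740516244487698290 + 399790930264261321241 = 317488227966332355364811, q_16 = 33·564076978844989096549 + 23469554592700401639 = 18638009856477340587756 → 317488227966332355364811/18638009856477340587756

17/1
494/29
17307/1016
3460395/203141
3246459219/190581992
78225683599568/4592205107249
99997202255860867/5870292745035359
13758189902215988506/807668620179457213
9608740516244487698290/564076978844989096549
317488227966332355364811/18638009856477340587756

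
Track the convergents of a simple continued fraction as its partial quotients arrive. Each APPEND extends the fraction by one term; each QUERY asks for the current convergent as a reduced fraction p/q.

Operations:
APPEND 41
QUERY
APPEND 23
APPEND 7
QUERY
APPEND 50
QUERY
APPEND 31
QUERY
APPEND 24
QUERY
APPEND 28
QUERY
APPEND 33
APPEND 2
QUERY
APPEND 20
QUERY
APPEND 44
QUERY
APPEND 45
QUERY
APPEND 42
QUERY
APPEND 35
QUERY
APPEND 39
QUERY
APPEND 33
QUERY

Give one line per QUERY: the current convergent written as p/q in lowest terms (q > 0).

APPEND 41: p_0 = 41·1 + 0 = 41, q_0 = 41·0 + 1 = 1 → 41/1
APPEND 23: p_1 = 23·41 + 1 = 944, q_1 = 23·1 + 0 = 23 → 944/23
APPEND 7: p_2 = 7·944 + 41 = 6649, q_2 = 7·23 + 1 = 162 → 6649/162
APPEND 50: p_3 = 50·6649 + 944 = 333394, q_3 = 50·162 + 23 = 8123 → 333394/8123
APPEND 31: p_4 = 31·333394 + 6649 = 10341863, q_4 = 31·8123 + 162 = 251975 → 10341863/251975
APPEND 24: p_5 = 24·10341863 + 333394 = 248538106, q_5 = 24·251975 + 8123 = 6055523 → 248538106/6055523
APPEND 28: p_6 = 28·248538106 + 10341863 = 6969408831, q_6 = 28·6055523 + 251975 = 169806619 → 6969408831/169806619
APPEND 33: p_7 = 33·6969408831 + 248538106 = 230239029529, q_7 = 33·169806619 + 6055523 = 5609673950 → 230239029529/5609673950
APPEND 2: p_8 = 2·230239029529 + 6969408831 = 467447467889, q_8 = 2·5609673950 + 169806619 = 11389154519 → 467447467889/11389154519
APPEND 20: p_9 = 20·467447467889 + 230239029529 = 9579188387309, q_9 = 20·11389154519 + 5609673950 = 233392764330 → 9579188387309/233392764330
APPEND 44: p_10 = 44·9579188387309 + 467447467889 = 421951736509485, q_10 = 44·233392764330 + 11389154519 = 10280670785039 → 421951736509485/10280670785039
APPEND 45: p_11 = 45·421951736509485 + 9579188387309 = 18997407331314134, q_11 = 45·10280670785039 + 233392764330 = 462863578091085 → 18997407331314134/462863578091085
APPEND 42: p_12 = 42·18997407331314134 + 421951736509485 = 798313059651703113, q_12 = 42·462863578091085 + 10280670785039 = 19450550950610609 → 798313059651703113/19450550950610609
APPEND 35: p_13 = 35·798313059651703113 + 18997407331314134 = 27959954495140923089, q_13 = 35·19450550950610609 + 462863578091085 = 681232146849462400 → 27959954495140923089/681232146849462400
APPEND 39: p_14 = 39·27959954495140923089 + 798313059651703113 = 1091236538370147703584, q_14 = 39·681232146849462400 + 19450550950610609 = 26587504278079644209 → 1091236538370147703584/26587504278079644209
APPEND 33: p_15 = 33·1091236538370147703584 + 27959954495140923089 = 36038765720710015141361, q_15 = 33·26587504278079644209 + 681232146849462400 = 878068873323477721297 → 36038765720710015141361/878068873323477721297

41/1
6649/162
333394/8123
10341863/251975
248538106/6055523
6969408831/169806619
467447467889/11389154519
9579188387309/233392764330
421951736509485/10280670785039
18997407331314134/462863578091085
798313059651703113/19450550950610609
27959954495140923089/681232146849462400
1091236538370147703584/26587504278079644209
36038765720710015141361/878068873323477721297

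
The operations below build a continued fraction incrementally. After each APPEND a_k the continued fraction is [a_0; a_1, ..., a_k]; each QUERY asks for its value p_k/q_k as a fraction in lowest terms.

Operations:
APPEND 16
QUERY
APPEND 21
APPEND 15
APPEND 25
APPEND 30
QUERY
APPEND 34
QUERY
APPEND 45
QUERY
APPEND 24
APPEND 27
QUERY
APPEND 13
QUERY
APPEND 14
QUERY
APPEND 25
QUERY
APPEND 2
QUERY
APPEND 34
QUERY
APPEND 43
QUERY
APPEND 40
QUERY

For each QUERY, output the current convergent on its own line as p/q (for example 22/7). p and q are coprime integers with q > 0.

APPEND 16: p_0 = 16·1 + 0 = 16, q_0 = 16·0 + 1 = 1 → 16/1
APPEND 21: p_1 = 21·16 + 1 = 337, q_1 = 21·1 + 0 = 21 → 337/21
APPEND 15: p_2 = 15·337 + 16 = 5071, q_2 = 15·21 + 1 = 316 → 5071/316
APPEND 25: p_3 = 25·5071 + 337 = 127112, q_3 = 25·316 + 21 = 7921 → 127112/7921
APPEND 30: p_4 = 30·127112 + 5071 = 3818431, q_4 = 30·7921 + 316 = 237946 → 3818431/237946
APPEND 34: p_5 = 34·3818431 + 127112 = 129953766, q_5 = 34·237946 + 7921 = 8098085 → 129953766/8098085
APPEND 45: p_6 = 45·129953766 + 3818431 = 5851737901, q_6 = 45·8098085 + 237946 = 364651771 → 5851737901/364651771
APPEND 24: p_7 = 24·5851737901 + 129953766 = 140571663390, q_7 = 24·364651771 + 8098085 = 8759740589 → 140571663390/8759740589
APPEND 27: p_8 = 27·140571663390 + 5851737901 = 3801286649431, q_8 = 27·8759740589 + 364651771 = 236877647674 → 3801286649431/236877647674
APPEND 13: p_9 = 13·3801286649431 + 140571663390 = 49557298105993, q_9 = 13·236877647674 + 8759740589 = 3088169160351 → 49557298105993/3088169160351
APPEND 14: p_10 = 14·49557298105993 + 3801286649431 = 697603460133333, q_10 = 14·3088169160351 + 236877647674 = 43471245892588 → 697603460133333/43471245892588
APPEND 25: p_11 = 25·697603460133333 + 49557298105993 = 17489643801439318, q_11 = 25·43471245892588 + 3088169160351 = 1089869316475051 → 17489643801439318/1089869316475051
APPEND 2: p_12 = 2·17489643801439318 + 697603460133333 = 35676891063011969, q_12 = 2·1089869316475051 + 43471245892588 = 2223209878842690 → 35676891063011969/2223209878842690
APPEND 34: p_13 = 34·35676891063011969 + 17489643801439318 = 1230503939943846264, q_13 = 34·2223209878842690 + 1089869316475051 = 76679005197126511 → 1230503939943846264/76679005197126511
APPEND 43: p_14 = 43·1230503939943846264 + 35676891063011969 = 52947346308648401321, q_14 = 43·76679005197126511 + 2223209878842690 = 3299420433355282663 → 52947346308648401321/3299420433355282663
APPEND 40: p_15 = 40·52947346308648401321 + 1230503939943846264 = 2119124356285879899104, q_15 = 40·3299420433355282663 + 76679005197126511 = 132053496339408433031 → 2119124356285879899104/132053496339408433031

16/1
3818431/237946
129953766/8098085
5851737901/364651771
3801286649431/236877647674
49557298105993/3088169160351
697603460133333/43471245892588
17489643801439318/1089869316475051
35676891063011969/2223209878842690
1230503939943846264/76679005197126511
52947346308648401321/3299420433355282663
2119124356285879899104/132053496339408433031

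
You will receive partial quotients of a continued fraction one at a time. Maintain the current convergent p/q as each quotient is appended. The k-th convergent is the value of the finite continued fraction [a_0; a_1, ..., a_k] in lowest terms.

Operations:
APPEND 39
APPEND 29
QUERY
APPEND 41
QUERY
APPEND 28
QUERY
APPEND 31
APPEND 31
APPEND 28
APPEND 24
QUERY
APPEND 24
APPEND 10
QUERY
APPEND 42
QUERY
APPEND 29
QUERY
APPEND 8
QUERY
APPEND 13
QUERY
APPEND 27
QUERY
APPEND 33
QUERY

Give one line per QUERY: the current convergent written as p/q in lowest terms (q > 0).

APPEND 39: p_0 = 39·1 + 0 = 39, q_0 = 39·0 + 1 = 1 → 39/1
APPEND 29: p_1 = 29·39 + 1 = 1132, q_1 = 29·1 + 0 = 29 → 1132/29
APPEND 41: p_2 = 41·1132 + 39 = 46451, q_2 = 41·29 + 1 = 1190 → 46451/1190
APPEND 28: p_3 = 28·46451 + 1132 = 1301760, q_3 = 28·1190 + 29 = 33349 → 1301760/33349
APPEND 31: p_4 = 31·1301760 + 46451 = 40401011, q_4 = 31·33349 + 1190 = 1035009 → 40401011/1035009
APPEND 31: p_5 = 31·40401011 + 1301760 = 1253733101, q_5 = 31·1035009 + 33349 = 32118628 → 1253733101/32118628
APPEND 28: p_6 = 28·1253733101 + 40401011 = 35144927839, q_6 = 28·32118628 + 1035009 = 900356593 → 35144927839/900356593
APPEND 24: p_7 = 24·35144927839 + 1253733101 = 844732001237, q_7 = 24·900356593 + 32118628 = 21640676860 → 844732001237/21640676860
APPEND 24: p_8 = 24·844732001237 + 35144927839 = 20308712957527, q_8 = 24·21640676860 + 900356593 = 520276601233 → 20308712957527/520276601233
APPEND 10: p_9 = 10·20308712957527 + 844732001237 = 203931861576507, q_9 = 10·520276601233 + 21640676860 = 5224406689190 → 203931861576507/5224406689190
APPEND 42: p_10 = 42·203931861576507 + 20308712957527 = 8585446899170821, q_10 = 42·5224406689190 + 520276601233 = 219945357547213 → 8585446899170821/219945357547213
APPEND 29: p_11 = 29·8585446899170821 + 203931861576507 = 249181891937530316, q_11 = 29·219945357547213 + 5224406689190 = 6383639775558367 → 249181891937530316/6383639775558367
APPEND 8: p_12 = 8·249181891937530316 + 8585446899170821 = 2002040582399413349, q_12 = 8·6383639775558367 + 219945357547213 = 51289063562014149 → 2002040582399413349/51289063562014149
APPEND 13: p_13 = 13·2002040582399413349 + 249181891937530316 = 26275709463129903853, q_13 = 13·51289063562014149 + 6383639775558367 = 673141466081742304 → 26275709463129903853/673141466081742304
APPEND 27: p_14 = 27·26275709463129903853 + 2002040582399413349 = 711446196086906817380, q_14 = 27·673141466081742304 + 51289063562014149 = 18226108647769056357 → 711446196086906817380/18226108647769056357
APPEND 33: p_15 = 33·711446196086906817380 + 26275709463129903853 = 23504000180331054877393, q_15 = 33·18226108647769056357 + 673141466081742304 = 602134726842460602085 → 23504000180331054877393/602134726842460602085

1132/29
46451/1190
1301760/33349
844732001237/21640676860
203931861576507/5224406689190
8585446899170821/219945357547213
249181891937530316/6383639775558367
2002040582399413349/51289063562014149
26275709463129903853/673141466081742304
711446196086906817380/18226108647769056357
23504000180331054877393/602134726842460602085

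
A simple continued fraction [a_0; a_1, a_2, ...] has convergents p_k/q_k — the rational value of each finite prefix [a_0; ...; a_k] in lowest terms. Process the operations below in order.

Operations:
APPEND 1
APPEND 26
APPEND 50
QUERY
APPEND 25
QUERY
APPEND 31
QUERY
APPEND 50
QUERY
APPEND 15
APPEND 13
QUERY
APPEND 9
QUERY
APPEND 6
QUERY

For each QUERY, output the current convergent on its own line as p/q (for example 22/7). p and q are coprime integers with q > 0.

1351/1301
33802/32551
1049213/1010382
52494452/50551651
10302552361/9921258562
93511437242/90050612205
571371175813/550224931792

APPEND 1: p_0 = 1·1 + 0 = 1, q_0 = 1·0 + 1 = 1 → 1/1
APPEND 26: p_1 = 26·1 + 1 = 27, q_1 = 26·1 + 0 = 26 → 27/26
APPEND 50: p_2 = 50·27 + 1 = 1351, q_2 = 50·26 + 1 = 1301 → 1351/1301
APPEND 25: p_3 = 25·1351 + 27 = 33802, q_3 = 25·1301 + 26 = 32551 → 33802/32551
APPEND 31: p_4 = 31·33802 + 1351 = 1049213, q_4 = 31·32551 + 1301 = 1010382 → 1049213/1010382
APPEND 50: p_5 = 50·1049213 + 33802 = 52494452, q_5 = 50·1010382 + 32551 = 50551651 → 52494452/50551651
APPEND 15: p_6 = 15·52494452 + 1049213 = 788465993, q_6 = 15·50551651 + 1010382 = 759285147 → 788465993/759285147
APPEND 13: p_7 = 13·788465993 + 52494452 = 10302552361, q_7 = 13·759285147 + 50551651 = 9921258562 → 10302552361/9921258562
APPEND 9: p_8 = 9·10302552361 + 788465993 = 93511437242, q_8 = 9·9921258562 + 759285147 = 90050612205 → 93511437242/90050612205
APPEND 6: p_9 = 6·93511437242 + 10302552361 = 571371175813, q_9 = 6·90050612205 + 9921258562 = 550224931792 → 571371175813/550224931792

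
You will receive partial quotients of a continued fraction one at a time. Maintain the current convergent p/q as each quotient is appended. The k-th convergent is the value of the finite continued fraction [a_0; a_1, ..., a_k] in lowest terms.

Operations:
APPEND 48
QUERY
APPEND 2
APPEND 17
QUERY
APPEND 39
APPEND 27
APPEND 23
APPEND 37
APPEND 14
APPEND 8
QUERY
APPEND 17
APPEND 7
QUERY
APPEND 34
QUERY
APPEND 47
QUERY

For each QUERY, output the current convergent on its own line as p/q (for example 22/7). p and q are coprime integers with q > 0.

APPEND 48: p_0 = 48·1 + 0 = 48, q_0 = 48·0 + 1 = 1 → 48/1
APPEND 2: p_1 = 2·48 + 1 = 97, q_1 = 2·1 + 0 = 2 → 97/2
APPEND 17: p_2 = 17·97 + 48 = 1697, q_2 = 17·2 + 1 = 35 → 1697/35
APPEND 39: p_3 = 39·1697 + 97 = 66280, q_3 = 39·35 + 2 = 1367 → 66280/1367
APPEND 27: p_4 = 27·66280 + 1697 = 1791257, q_4 = 27·1367 + 35 = 36944 → 1791257/36944
APPEND 23: p_5 = 23·1791257 + 66280 = 41265191, q_5 = 23·36944 + 1367 = 851079 → 41265191/851079
APPEND 37: p_6 = 37·41265191 + 1791257 = 1528603324, q_6 = 37·851079 + 36944 = 31526867 → 1528603324/31526867
APPEND 14: p_7 = 14·1528603324 + 41265191 = 21441711727, q_7 = 14·31526867 + 851079 = 442227217 → 21441711727/442227217
APPEND 8: p_8 = 8·21441711727 + 1528603324 = 173062297140, q_8 = 8·442227217 + 31526867 = 3569344603 → 173062297140/3569344603
APPEND 17: p_9 = 17·173062297140 + 21441711727 = 2963500763107, q_9 = 17·3569344603 + 442227217 = 61121085468 → 2963500763107/61121085468
APPEND 7: p_10 = 7·2963500763107 + 173062297140 = 20917567638889, q_10 = 7·61121085468 + 3569344603 = 431416942879 → 20917567638889/431416942879
APPEND 34: p_11 = 34·20917567638889 + 2963500763107 = 714160800485333, q_11 = 34·431416942879 + 61121085468 = 14729297143354 → 714160800485333/14729297143354
APPEND 47: p_12 = 47·714160800485333 + 20917567638889 = 33586475190449540, q_12 = 47·14729297143354 + 431416942879 = 692708382680517 → 33586475190449540/692708382680517

48/1
1697/35
173062297140/3569344603
20917567638889/431416942879
714160800485333/14729297143354
33586475190449540/692708382680517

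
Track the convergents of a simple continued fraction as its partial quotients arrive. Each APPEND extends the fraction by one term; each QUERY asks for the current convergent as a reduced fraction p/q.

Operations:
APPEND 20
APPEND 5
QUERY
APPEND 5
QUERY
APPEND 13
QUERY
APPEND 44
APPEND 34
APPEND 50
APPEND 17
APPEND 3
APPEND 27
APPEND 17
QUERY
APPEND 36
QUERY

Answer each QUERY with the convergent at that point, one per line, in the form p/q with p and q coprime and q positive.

APPEND 20: p_0 = 20·1 + 0 = 20, q_0 = 20·0 + 1 = 1 → 20/1
APPEND 5: p_1 = 5·20 + 1 = 101, q_1 = 5·1 + 0 = 5 → 101/5
APPEND 5: p_2 = 5·101 + 20 = 525, q_2 = 5·5 + 1 = 26 → 525/26
APPEND 13: p_3 = 13·525 + 101 = 6926, q_3 = 13·26 + 5 = 343 → 6926/343
APPEND 44: p_4 = 44·6926 + 525 = 305269, q_4 = 44·343 + 26 = 15118 → 305269/15118
APPEND 34: p_5 = 34·305269 + 6926 = 10386072, q_5 = 34·15118 + 343 = 514355 → 10386072/514355
APPEND 50: p_6 = 50·10386072 + 305269 = 519608869, q_6 = 50·514355 + 15118 = 25732868 → 519608869/25732868
APPEND 17: p_7 = 17·519608869 + 10386072 = 8843736845, q_7 = 17·25732868 + 514355 = 437973111 → 8843736845/437973111
APPEND 3: p_8 = 3·8843736845 + 519608869 = 27050819404, q_8 = 3·437973111 + 25732868 = 1339652201 → 27050819404/1339652201
APPEND 27: p_9 = 27·27050819404 + 8843736845 = 739215860753, q_9 = 27·1339652201 + 437973111 = 36608582538 → 739215860753/36608582538
APPEND 17: p_10 = 17·739215860753 + 27050819404 = 12593720452205, q_10 = 17·36608582538 + 1339652201 = 623685555347 → 12593720452205/623685555347
APPEND 36: p_11 = 36·12593720452205 + 739215860753 = 454113152140133, q_11 = 36·623685555347 + 36608582538 = 22489288575030 → 454113152140133/22489288575030

101/5
525/26
6926/343
12593720452205/623685555347
454113152140133/22489288575030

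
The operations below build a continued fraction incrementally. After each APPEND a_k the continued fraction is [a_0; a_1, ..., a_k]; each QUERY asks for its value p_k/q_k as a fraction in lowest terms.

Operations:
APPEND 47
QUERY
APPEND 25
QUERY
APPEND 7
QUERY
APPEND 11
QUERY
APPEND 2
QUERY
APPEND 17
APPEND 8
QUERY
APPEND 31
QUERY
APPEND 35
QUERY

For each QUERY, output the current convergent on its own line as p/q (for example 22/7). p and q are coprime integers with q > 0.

47/1
1176/25
8279/176
92245/1961
192769/4098
27147313/577114
844936021/17962161
29599908048/629252749

APPEND 47: p_0 = 47·1 + 0 = 47, q_0 = 47·0 + 1 = 1 → 47/1
APPEND 25: p_1 = 25·47 + 1 = 1176, q_1 = 25·1 + 0 = 25 → 1176/25
APPEND 7: p_2 = 7·1176 + 47 = 8279, q_2 = 7·25 + 1 = 176 → 8279/176
APPEND 11: p_3 = 11·8279 + 1176 = 92245, q_3 = 11·176 + 25 = 1961 → 92245/1961
APPEND 2: p_4 = 2·92245 + 8279 = 192769, q_4 = 2·1961 + 176 = 4098 → 192769/4098
APPEND 17: p_5 = 17·192769 + 92245 = 3369318, q_5 = 17·4098 + 1961 = 71627 → 3369318/71627
APPEND 8: p_6 = 8·3369318 + 192769 = 27147313, q_6 = 8·71627 + 4098 = 577114 → 27147313/577114
APPEND 31: p_7 = 31·27147313 + 3369318 = 844936021, q_7 = 31·577114 + 71627 = 17962161 → 844936021/17962161
APPEND 35: p_8 = 35·844936021 + 27147313 = 29599908048, q_8 = 35·17962161 + 577114 = 629252749 → 29599908048/629252749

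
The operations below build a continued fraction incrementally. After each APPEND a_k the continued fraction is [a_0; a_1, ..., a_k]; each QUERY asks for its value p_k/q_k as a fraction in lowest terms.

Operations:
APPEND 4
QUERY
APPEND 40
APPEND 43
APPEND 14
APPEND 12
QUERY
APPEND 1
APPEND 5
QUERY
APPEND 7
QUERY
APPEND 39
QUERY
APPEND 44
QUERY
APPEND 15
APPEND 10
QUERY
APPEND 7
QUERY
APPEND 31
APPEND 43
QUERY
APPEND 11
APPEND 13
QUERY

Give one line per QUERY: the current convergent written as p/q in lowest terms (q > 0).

4/1
1172595/291329
7521265/1868644
53918589/13395971
2110346236/524311513
92909152973/23083102543
14050385561283/3490791599123
99748446569812/24782312043519
133668594303264377/33209708304816635
19288658858650001203/4792230647937922196

APPEND 4: p_0 = 4·1 + 0 = 4, q_0 = 4·0 + 1 = 1 → 4/1
APPEND 40: p_1 = 40·4 + 1 = 161, q_1 = 40·1 + 0 = 40 → 161/40
APPEND 43: p_2 = 43·161 + 4 = 6927, q_2 = 43·40 + 1 = 1721 → 6927/1721
APPEND 14: p_3 = 14·6927 + 161 = 97139, q_3 = 14·1721 + 40 = 24134 → 97139/24134
APPEND 12: p_4 = 12·97139 + 6927 = 1172595, q_4 = 12·24134 + 1721 = 291329 → 1172595/291329
APPEND 1: p_5 = 1·1172595 + 97139 = 1269734, q_5 = 1·291329 + 24134 = 315463 → 1269734/315463
APPEND 5: p_6 = 5·1269734 + 1172595 = 7521265, q_6 = 5·315463 + 291329 = 1868644 → 7521265/1868644
APPEND 7: p_7 = 7·7521265 + 1269734 = 53918589, q_7 = 7·1868644 + 315463 = 13395971 → 53918589/13395971
APPEND 39: p_8 = 39·53918589 + 7521265 = 2110346236, q_8 = 39·13395971 + 1868644 = 524311513 → 2110346236/524311513
APPEND 44: p_9 = 44·2110346236 + 53918589 = 92909152973, q_9 = 44·524311513 + 13395971 = 23083102543 → 92909152973/23083102543
APPEND 15: p_10 = 15·92909152973 + 2110346236 = 1395747640831, q_10 = 15·23083102543 + 524311513 = 346770849658 → 1395747640831/346770849658
APPEND 10: p_11 = 10·1395747640831 + 92909152973 = 14050385561283, q_11 = 10·346770849658 + 23083102543 = 3490791599123 → 14050385561283/3490791599123
APPEND 7: p_12 = 7·14050385561283 + 1395747640831 = 99748446569812, q_12 = 7·3490791599123 + 346770849658 = 24782312043519 → 99748446569812/24782312043519
APPEND 31: p_13 = 31·99748446569812 + 14050385561283 = 3106252229225455, q_13 = 31·24782312043519 + 3490791599123 = 771742464948212 → 3106252229225455/771742464948212
APPEND 43: p_14 = 43·3106252229225455 + 99748446569812 = 133668594303264377, q_14 = 43·771742464948212 + 24782312043519 = 33209708304816635 → 133668594303264377/33209708304816635
APPEND 11: p_15 = 11·133668594303264377 + 3106252229225455 = 1473460789565133602, q_15 = 11·33209708304816635 + 771742464948212 = 366078533817931197 → 1473460789565133602/366078533817931197
APPEND 13: p_16 = 13·1473460789565133602 + 133668594303264377 = 19288658858650001203, q_16 = 13·366078533817931197 + 33209708304816635 = 4792230647937922196 → 19288658858650001203/4792230647937922196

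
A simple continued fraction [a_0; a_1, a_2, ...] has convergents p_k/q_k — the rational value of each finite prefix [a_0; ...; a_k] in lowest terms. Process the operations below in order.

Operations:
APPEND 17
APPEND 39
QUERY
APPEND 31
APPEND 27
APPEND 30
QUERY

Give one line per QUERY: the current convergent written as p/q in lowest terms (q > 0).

APPEND 17: p_0 = 17·1 + 0 = 17, q_0 = 17·0 + 1 = 1 → 17/1
APPEND 39: p_1 = 39·17 + 1 = 664, q_1 = 39·1 + 0 = 39 → 664/39
APPEND 31: p_2 = 31·664 + 17 = 20601, q_2 = 31·39 + 1 = 1210 → 20601/1210
APPEND 27: p_3 = 27·20601 + 664 = 556891, q_3 = 27·1210 + 39 = 32709 → 556891/32709
APPEND 30: p_4 = 30·556891 + 20601 = 16727331, q_4 = 30·32709 + 1210 = 982480 → 16727331/982480

664/39
16727331/982480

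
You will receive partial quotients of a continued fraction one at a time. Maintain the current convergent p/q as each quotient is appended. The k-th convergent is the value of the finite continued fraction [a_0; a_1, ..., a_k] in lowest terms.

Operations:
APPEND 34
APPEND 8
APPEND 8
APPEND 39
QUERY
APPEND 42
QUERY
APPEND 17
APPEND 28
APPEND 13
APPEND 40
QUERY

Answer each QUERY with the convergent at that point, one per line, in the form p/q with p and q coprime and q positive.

86775/2543
3646768/106871
910032989996/26669131591

APPEND 34: p_0 = 34·1 + 0 = 34, q_0 = 34·0 + 1 = 1 → 34/1
APPEND 8: p_1 = 8·34 + 1 = 273, q_1 = 8·1 + 0 = 8 → 273/8
APPEND 8: p_2 = 8·273 + 34 = 2218, q_2 = 8·8 + 1 = 65 → 2218/65
APPEND 39: p_3 = 39·2218 + 273 = 86775, q_3 = 39·65 + 8 = 2543 → 86775/2543
APPEND 42: p_4 = 42·86775 + 2218 = 3646768, q_4 = 42·2543 + 65 = 106871 → 3646768/106871
APPEND 17: p_5 = 17·3646768 + 86775 = 62081831, q_5 = 17·106871 + 2543 = 1819350 → 62081831/1819350
APPEND 28: p_6 = 28·62081831 + 3646768 = 1741938036, q_6 = 28·1819350 + 106871 = 51048671 → 1741938036/51048671
APPEND 13: p_7 = 13·1741938036 + 62081831 = 22707276299, q_7 = 13·51048671 + 1819350 = 665452073 → 22707276299/665452073
APPEND 40: p_8 = 40·22707276299 + 1741938036 = 910032989996, q_8 = 40·665452073 + 51048671 = 26669131591 → 910032989996/26669131591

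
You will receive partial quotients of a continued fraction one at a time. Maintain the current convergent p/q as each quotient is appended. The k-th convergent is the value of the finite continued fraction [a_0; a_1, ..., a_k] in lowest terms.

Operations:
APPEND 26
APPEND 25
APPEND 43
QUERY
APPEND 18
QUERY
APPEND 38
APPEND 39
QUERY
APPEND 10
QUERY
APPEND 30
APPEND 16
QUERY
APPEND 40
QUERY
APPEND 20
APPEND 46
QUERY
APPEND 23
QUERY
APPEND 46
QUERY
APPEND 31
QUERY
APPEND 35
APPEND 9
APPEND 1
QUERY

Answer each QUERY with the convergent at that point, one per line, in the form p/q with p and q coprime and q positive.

28019/1076
504993/19393
749997360/28801783
7519191353/288755840
3628730998553/139352387568
145375565680070/5582786979703
134057817617277908/5148157018134591
3086240945241991837/118519406509077221
142101141298748902410/5457040856435686757
4408221621206457966547/169286785956015366688
1548706800456454235282097/59474232279125750575058

APPEND 26: p_0 = 26·1 + 0 = 26, q_0 = 26·0 + 1 = 1 → 26/1
APPEND 25: p_1 = 25·26 + 1 = 651, q_1 = 25·1 + 0 = 25 → 651/25
APPEND 43: p_2 = 43·651 + 26 = 28019, q_2 = 43·25 + 1 = 1076 → 28019/1076
APPEND 18: p_3 = 18·28019 + 651 = 504993, q_3 = 18·1076 + 25 = 19393 → 504993/19393
APPEND 38: p_4 = 38·504993 + 28019 = 19217753, q_4 = 38·19393 + 1076 = 738010 → 19217753/738010
APPEND 39: p_5 = 39·19217753 + 504993 = 749997360, q_5 = 39·738010 + 19393 = 28801783 → 749997360/28801783
APPEND 10: p_6 = 10·749997360 + 19217753 = 7519191353, q_6 = 10·28801783 + 738010 = 288755840 → 7519191353/288755840
APPEND 30: p_7 = 30·7519191353 + 749997360 = 226325737950, q_7 = 30·288755840 + 28801783 = 8691476983 → 226325737950/8691476983
APPEND 16: p_8 = 16·226325737950 + 7519191353 = 3628730998553, q_8 = 16·8691476983 + 288755840 = 139352387568 → 3628730998553/139352387568
APPEND 40: p_9 = 40·3628730998553 + 226325737950 = 145375565680070, q_9 = 40·139352387568 + 8691476983 = 5582786979703 → 145375565680070/5582786979703
APPEND 20: p_10 = 20·145375565680070 + 3628730998553 = 2911140044599953, q_10 = 20·5582786979703 + 139352387568 = 111795091981628 → 2911140044599953/111795091981628
APPEND 46: p_11 = 46·2911140044599953 + 145375565680070 = 134057817617277908, q_11 = 46·111795091981628 + 5582786979703 = 5148157018134591 → 134057817617277908/5148157018134591
APPEND 23: p_12 = 23·134057817617277908 + 2911140044599953 = 3086240945241991837, q_12 = 23·5148157018134591 + 111795091981628 = 118519406509077221 → 3086240945241991837/118519406509077221
APPEND 46: p_13 = 46·3086240945241991837 + 134057817617277908 = 142101141298748902410, q_13 = 46·118519406509077221 + 5148157018134591 = 5457040856435686757 → 142101141298748902410/5457040856435686757
APPEND 31: p_14 = 31·142101141298748902410 + 3086240945241991837 = 4408221621206457966547, q_14 = 31·5457040856435686757 + 118519406509077221 = 169286785956015366688 → 4408221621206457966547/169286785956015366688
APPEND 35: p_15 = 35·4408221621206457966547 + 142101141298748902410 = 154429857883524777731555, q_15 = 35·169286785956015366688 + 5457040856435686757 = 5930494549316973520837 → 154429857883524777731555/5930494549316973520837
APPEND 9: p_16 = 9·154429857883524777731555 + 4408221621206457966547 = 1394276942572929457550542, q_16 = 9·5930494549316973520837 + 169286785956015366688 = 53543737729808777054221 → 1394276942572929457550542/53543737729808777054221
APPEND 1: p_17 = 1·1394276942572929457550542 + 154429857883524777731555 = 1548706800456454235282097, q_17 = 1·53543737729808777054221 + 5930494549316973520837 = 59474232279125750575058 → 1548706800456454235282097/59474232279125750575058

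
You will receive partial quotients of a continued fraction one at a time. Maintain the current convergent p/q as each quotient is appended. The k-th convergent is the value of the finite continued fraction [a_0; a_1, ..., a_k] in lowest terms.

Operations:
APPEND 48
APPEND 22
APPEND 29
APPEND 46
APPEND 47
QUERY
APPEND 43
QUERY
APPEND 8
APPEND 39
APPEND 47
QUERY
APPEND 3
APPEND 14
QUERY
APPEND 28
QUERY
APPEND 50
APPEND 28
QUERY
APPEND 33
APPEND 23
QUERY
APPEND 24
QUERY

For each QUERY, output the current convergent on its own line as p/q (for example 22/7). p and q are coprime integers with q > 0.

APPEND 48: p_0 = 48·1 + 0 = 48, q_0 = 48·0 + 1 = 1 → 48/1
APPEND 22: p_1 = 22·48 + 1 = 1057, q_1 = 22·1 + 0 = 22 → 1057/22
APPEND 29: p_2 = 29·1057 + 48 = 30701, q_2 = 29·22 + 1 = 639 → 30701/639
APPEND 46: p_3 = 46·30701 + 1057 = 1413303, q_3 = 46·639 + 22 = 29416 → 1413303/29416
APPEND 47: p_4 = 47·1413303 + 30701 = 66455942, q_4 = 47·29416 + 639 = 1383191 → 66455942/1383191
APPEND 43: p_5 = 43·66455942 + 1413303 = 2859018809, q_5 = 43·1383191 + 29416 = 59506629 → 2859018809/59506629
APPEND 8: p_6 = 8·2859018809 + 66455942 = 22938606414, q_6 = 8·59506629 + 1383191 = 477436223 → 22938606414/477436223
APPEND 39: p_7 = 39·22938606414 + 2859018809 = 897464668955, q_7 = 39·477436223 + 59506629 = 18679519326 → 897464668955/18679519326
APPEND 47: p_8 = 47·897464668955 + 22938606414 = 42203778047299, q_8 = 47·18679519326 + 477436223 = 878414844545 → 42203778047299/878414844545
APPEND 3: p_9 = 3·42203778047299 + 897464668955 = 127508798810852, q_9 = 3·878414844545 + 18679519326 = 2653924052961 → 127508798810852/2653924052961
APPEND 14: p_10 = 14·127508798810852 + 42203778047299 = 1827326961399227, q_10 = 14·2653924052961 + 878414844545 = 38033351585999 → 1827326961399227/38033351585999
APPEND 28: p_11 = 28·1827326961399227 + 127508798810852 = 51292663717989208, q_11 = 28·38033351585999 + 2653924052961 = 1067587768460933 → 51292663717989208/1067587768460933
APPEND 50: p_12 = 50·51292663717989208 + 1827326961399227 = 2566460512860859627, q_12 = 50·1067587768460933 + 38033351585999 = 53417421774632649 → 2566460512860859627/53417421774632649
APPEND 28: p_13 = 28·2566460512860859627 + 51292663717989208 = 71912187023822058764, q_13 = 28·53417421774632649 + 1067587768460933 = 1496755397458175105 → 71912187023822058764/1496755397458175105
APPEND 33: p_14 = 33·71912187023822058764 + 2566460512860859627 = 2375668632298988798839, q_14 = 33·1496755397458175105 + 53417421774632649 = 49446345537894411114 → 2375668632298988798839/49446345537894411114
APPEND 23: p_15 = 23·2375668632298988798839 + 71912187023822058764 = 54712290729900564432061, q_15 = 23·49446345537894411114 + 1496755397458175105 = 1138762702769029630727 → 54712290729900564432061/1138762702769029630727
APPEND 24: p_16 = 24·54712290729900564432061 + 2375668632298988798839 = 1315470646149912535168303, q_16 = 24·1138762702769029630727 + 49446345537894411114 = 27379751211994605548562 → 1315470646149912535168303/27379751211994605548562

66455942/1383191
2859018809/59506629
42203778047299/878414844545
1827326961399227/38033351585999
51292663717989208/1067587768460933
71912187023822058764/1496755397458175105
54712290729900564432061/1138762702769029630727
1315470646149912535168303/27379751211994605548562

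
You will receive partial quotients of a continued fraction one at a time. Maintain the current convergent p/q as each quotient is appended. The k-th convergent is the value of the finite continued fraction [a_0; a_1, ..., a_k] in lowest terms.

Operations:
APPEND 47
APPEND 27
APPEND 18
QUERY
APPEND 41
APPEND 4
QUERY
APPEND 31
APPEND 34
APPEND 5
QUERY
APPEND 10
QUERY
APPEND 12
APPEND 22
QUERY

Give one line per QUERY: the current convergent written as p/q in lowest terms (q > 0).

APPEND 47: p_0 = 47·1 + 0 = 47, q_0 = 47·0 + 1 = 1 → 47/1
APPEND 27: p_1 = 27·47 + 1 = 1270, q_1 = 27·1 + 0 = 27 → 1270/27
APPEND 18: p_2 = 18·1270 + 47 = 22907, q_2 = 18·27 + 1 = 487 → 22907/487
APPEND 41: p_3 = 41·22907 + 1270 = 940457, q_3 = 41·487 + 27 = 19994 → 940457/19994
APPEND 4: p_4 = 4·940457 + 22907 = 3784735, q_4 = 4·19994 + 487 = 80463 → 3784735/80463
APPEND 31: p_5 = 31·3784735 + 940457 = 118267242, q_5 = 31·80463 + 19994 = 2514347 → 118267242/2514347
APPEND 34: p_6 = 34·118267242 + 3784735 = 4024870963, q_6 = 34·2514347 + 80463 = 85568261 → 4024870963/85568261
APPEND 5: p_7 = 5·4024870963 + 118267242 = 20242622057, q_7 = 5·85568261 + 2514347 = 430355652 → 20242622057/430355652
APPEND 10: p_8 = 10·20242622057 + 4024870963 = 206451091533, q_8 = 10·430355652 + 85568261 = 4389124781 → 206451091533/4389124781
APPEND 12: p_9 = 12·206451091533 + 20242622057 = 2497655720453, q_9 = 12·4389124781 + 430355652 = 53099853024 → 2497655720453/53099853024
APPEND 22: p_10 = 22·2497655720453 + 206451091533 = 55154876941499, q_10 = 22·53099853024 + 4389124781 = 1172585891309 → 55154876941499/1172585891309

22907/487
3784735/80463
20242622057/430355652
206451091533/4389124781
55154876941499/1172585891309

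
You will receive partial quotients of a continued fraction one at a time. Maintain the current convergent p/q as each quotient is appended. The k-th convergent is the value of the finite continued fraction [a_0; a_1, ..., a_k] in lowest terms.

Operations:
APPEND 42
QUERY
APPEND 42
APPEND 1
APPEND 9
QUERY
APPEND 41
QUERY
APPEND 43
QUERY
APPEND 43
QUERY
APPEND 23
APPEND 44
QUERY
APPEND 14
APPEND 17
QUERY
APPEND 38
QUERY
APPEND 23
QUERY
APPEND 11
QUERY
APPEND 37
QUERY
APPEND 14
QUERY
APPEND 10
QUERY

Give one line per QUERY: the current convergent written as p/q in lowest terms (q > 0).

APPEND 42: p_0 = 42·1 + 0 = 42, q_0 = 42·0 + 1 = 1 → 42/1
APPEND 42: p_1 = 42·42 + 1 = 1765, q_1 = 42·1 + 0 = 42 → 1765/42
APPEND 1: p_2 = 1·1765 + 42 = 1807, q_2 = 1·42 + 1 = 43 → 1807/43
APPEND 9: p_3 = 9·1807 + 1765 = 18028, q_3 = 9·43 + 42 = 429 → 18028/429
APPEND 41: p_4 = 41·18028 + 1807 = 740955, q_4 = 41·429 + 43 = 17632 → 740955/17632
APPEND 43: p_5 = 43·740955 + 18028 = 31879093, q_5 = 43·17632 + 429 = 758605 → 31879093/758605
APPEND 43: p_6 = 43·31879093 + 740955 = 1371541954, q_6 = 43·758605 + 17632 = 32637647 → 1371541954/32637647
APPEND 23: p_7 = 23·1371541954 + 31879093 = 31577344035, q_7 = 23·32637647 + 758605 = 751424486 → 31577344035/751424486
APPEND 44: p_8 = 44·31577344035 + 1371541954 = 1390774679494, q_8 = 44·751424486 + 32637647 = 33095315031 → 1390774679494/33095315031
APPEND 14: p_9 = 14·1390774679494 + 31577344035 = 19502422856951, q_9 = 14·33095315031 + 751424486 = 464085834920 → 19502422856951/464085834920
APPEND 17: p_10 = 17·19502422856951 + 1390774679494 = 332931963247661, q_10 = 17·464085834920 + 33095315031 = 7922554508671 → 332931963247661/7922554508671
APPEND 38: p_11 = 38·332931963247661 + 19502422856951 = 12670917026268069, q_11 = 38·7922554508671 + 464085834920 = 301521157164418 → 12670917026268069/301521157164418
APPEND 23: p_12 = 23·12670917026268069 + 332931963247661 = 291764023567413248, q_12 = 23·301521157164418 + 7922554508671 = 6942909169290285 → 291764023567413248/6942909169290285
APPEND 11: p_13 = 11·291764023567413248 + 12670917026268069 = 3222075176267813797, q_13 = 11·6942909169290285 + 301521157164418 = 76673522019357553 → 3222075176267813797/76673522019357553
APPEND 37: p_14 = 37·3222075176267813797 + 291764023567413248 = 119508545545476523737, q_14 = 37·76673522019357553 + 6942909169290285 = 2843863223885519746 → 119508545545476523737/2843863223885519746
APPEND 14: p_15 = 14·119508545545476523737 + 3222075176267813797 = 1676341712812939146115, q_15 = 14·2843863223885519746 + 76673522019357553 = 39890758656416633997 → 1676341712812939146115/39890758656416633997
APPEND 10: p_16 = 10·1676341712812939146115 + 119508545545476523737 = 16882925673674867984887, q_16 = 10·39890758656416633997 + 2843863223885519746 = 401751449788051859716 → 16882925673674867984887/401751449788051859716

42/1
18028/429
740955/17632
31879093/758605
1371541954/32637647
1390774679494/33095315031
332931963247661/7922554508671
12670917026268069/301521157164418
291764023567413248/6942909169290285
3222075176267813797/76673522019357553
119508545545476523737/2843863223885519746
1676341712812939146115/39890758656416633997
16882925673674867984887/401751449788051859716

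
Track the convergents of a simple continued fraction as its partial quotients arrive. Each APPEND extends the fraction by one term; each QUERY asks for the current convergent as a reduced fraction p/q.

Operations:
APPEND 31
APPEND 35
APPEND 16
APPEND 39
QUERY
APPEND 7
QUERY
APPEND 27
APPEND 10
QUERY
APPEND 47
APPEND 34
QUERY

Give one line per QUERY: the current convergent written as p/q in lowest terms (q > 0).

APPEND 31: p_0 = 31·1 + 0 = 31, q_0 = 31·0 + 1 = 1 → 31/1
APPEND 35: p_1 = 35·31 + 1 = 1086, q_1 = 35·1 + 0 = 35 → 1086/35
APPEND 16: p_2 = 16·1086 + 31 = 17407, q_2 = 16·35 + 1 = 561 → 17407/561
APPEND 39: p_3 = 39·17407 + 1086 = 679959, q_3 = 39·561 + 35 = 21914 → 679959/21914
APPEND 7: p_4 = 7·679959 + 17407 = 4777120, q_4 = 7·21914 + 561 = 153959 → 4777120/153959
APPEND 27: p_5 = 27·4777120 + 679959 = 129662199, q_5 = 27·153959 + 21914 = 4178807 → 129662199/4178807
APPEND 10: p_6 = 10·129662199 + 4777120 = 1301399110, q_6 = 10·4178807 + 153959 = 41942029 → 1301399110/41942029
APPEND 47: p_7 = 47·1301399110 + 129662199 = 61295420369, q_7 = 47·41942029 + 4178807 = 1975454170 → 61295420369/1975454170
APPEND 34: p_8 = 34·61295420369 + 1301399110 = 2085345691656, q_8 = 34·1975454170 + 41942029 = 67207383809 → 2085345691656/67207383809

679959/21914
4777120/153959
1301399110/41942029
2085345691656/67207383809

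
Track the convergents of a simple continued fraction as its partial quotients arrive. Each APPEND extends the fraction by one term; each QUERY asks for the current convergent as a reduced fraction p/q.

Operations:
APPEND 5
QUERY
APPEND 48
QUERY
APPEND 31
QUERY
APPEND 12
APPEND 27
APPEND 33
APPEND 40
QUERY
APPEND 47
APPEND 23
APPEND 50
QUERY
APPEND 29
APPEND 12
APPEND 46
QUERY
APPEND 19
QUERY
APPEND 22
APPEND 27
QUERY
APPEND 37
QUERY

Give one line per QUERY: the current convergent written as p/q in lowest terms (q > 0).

5/1
241/48
7476/1489
3221827567/641693581
174544935256733/34764233100966
2809134985057408717/559497319638481475
53434522752918295752/10642590126657178547
31869387682582936007799/6347447552991260235290
1180345712891117892203824/235090255940782725115239

APPEND 5: p_0 = 5·1 + 0 = 5, q_0 = 5·0 + 1 = 1 → 5/1
APPEND 48: p_1 = 48·5 + 1 = 241, q_1 = 48·1 + 0 = 48 → 241/48
APPEND 31: p_2 = 31·241 + 5 = 7476, q_2 = 31·48 + 1 = 1489 → 7476/1489
APPEND 12: p_3 = 12·7476 + 241 = 89953, q_3 = 12·1489 + 48 = 17916 → 89953/17916
APPEND 27: p_4 = 27·89953 + 7476 = 2436207, q_4 = 27·17916 + 1489 = 485221 → 2436207/485221
APPEND 33: p_5 = 33·2436207 + 89953 = 80484784, q_5 = 33·485221 + 17916 = 16030209 → 80484784/16030209
APPEND 40: p_6 = 40·80484784 + 2436207 = 3221827567, q_6 = 40·16030209 + 485221 = 641693581 → 3221827567/641693581
APPEND 47: p_7 = 47·3221827567 + 80484784 = 151506380433, q_7 = 47·641693581 + 16030209 = 30175628516 → 151506380433/30175628516
APPEND 23: p_8 = 23·151506380433 + 3221827567 = 3487868577526, q_8 = 23·30175628516 + 641693581 = 694681149449 → 3487868577526/694681149449
APPEND 50: p_9 = 50·3487868577526 + 151506380433 = 174544935256733, q_9 = 50·694681149449 + 30175628516 = 34764233100966 → 174544935256733/34764233100966
APPEND 29: p_10 = 29·174544935256733 + 3487868577526 = 5065290991022783, q_10 = 29·34764233100966 + 694681149449 = 1008857441077463 → 5065290991022783/1008857441077463
APPEND 12: p_11 = 12·5065290991022783 + 174544935256733 = 60958036827530129, q_11 = 12·1008857441077463 + 34764233100966 = 12141053526030522 → 60958036827530129/12141053526030522
APPEND 46: p_12 = 46·60958036827530129 + 5065290991022783 = 2809134985057408717, q_12 = 46·12141053526030522 + 1008857441077463 = 559497319638481475 → 2809134985057408717/559497319638481475
APPEND 19: p_13 = 19·2809134985057408717 + 60958036827530129 = 53434522752918295752, q_13 = 19·559497319638481475 + 12141053526030522 = 10642590126657178547 → 53434522752918295752/10642590126657178547
APPEND 22: p_14 = 22·53434522752918295752 + 2809134985057408717 = 1178368635549259915261, q_14 = 22·10642590126657178547 + 559497319638481475 = 234696480106096409509 → 1178368635549259915261/234696480106096409509
APPEND 27: p_15 = 27·1178368635549259915261 + 53434522752918295752 = 31869387682582936007799, q_15 = 27·234696480106096409509 + 10642590126657178547 = 6347447552991260235290 → 31869387682582936007799/6347447552991260235290
APPEND 37: p_16 = 37·31869387682582936007799 + 1178368635549259915261 = 1180345712891117892203824, q_16 = 37·6347447552991260235290 + 234696480106096409509 = 235090255940782725115239 → 1180345712891117892203824/235090255940782725115239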